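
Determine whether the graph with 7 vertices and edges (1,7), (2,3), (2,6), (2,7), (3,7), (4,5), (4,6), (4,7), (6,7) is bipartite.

Step 1: Attempt 2-coloring using BFS:
  Start at vertex 1, assign color 0
  Color vertex 7 with color 1 (neighbor of 1)
  Color vertex 2 with color 0 (neighbor of 7)
  Color vertex 3 with color 0 (neighbor of 7)
  Color vertex 4 with color 0 (neighbor of 7)
  Color vertex 6 with color 0 (neighbor of 7)

Step 2: Conflict found! Vertices 2 and 3 are adjacent but have the same color.
This means the graph contains an odd cycle.

The graph is NOT bipartite.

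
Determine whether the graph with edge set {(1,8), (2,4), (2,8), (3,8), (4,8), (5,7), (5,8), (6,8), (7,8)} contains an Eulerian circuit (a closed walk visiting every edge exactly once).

Step 1: Find the degree of each vertex:
  deg(1) = 1
  deg(2) = 2
  deg(3) = 1
  deg(4) = 2
  deg(5) = 2
  deg(6) = 1
  deg(7) = 2
  deg(8) = 7

Step 2: Count vertices with odd degree:
  Odd-degree vertices: 1, 3, 6, 8 (4 total)

Step 3: Apply Euler's theorem:
  - Eulerian circuit exists iff graph is connected and all vertices have even degree
  - Eulerian path exists iff graph is connected and has 0 or 2 odd-degree vertices

Graph has 4 odd-degree vertices (need 0 or 2).
Neither Eulerian path nor Eulerian circuit exists.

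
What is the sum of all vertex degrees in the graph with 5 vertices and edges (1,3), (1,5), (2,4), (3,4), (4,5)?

Step 1: Count edges incident to each vertex:
  deg(1) = 2 (neighbors: 3, 5)
  deg(2) = 1 (neighbors: 4)
  deg(3) = 2 (neighbors: 1, 4)
  deg(4) = 3 (neighbors: 2, 3, 5)
  deg(5) = 2 (neighbors: 1, 4)

Step 2: Sum all degrees:
  2 + 1 + 2 + 3 + 2 = 10

Verification: sum of degrees = 2 * |E| = 2 * 5 = 10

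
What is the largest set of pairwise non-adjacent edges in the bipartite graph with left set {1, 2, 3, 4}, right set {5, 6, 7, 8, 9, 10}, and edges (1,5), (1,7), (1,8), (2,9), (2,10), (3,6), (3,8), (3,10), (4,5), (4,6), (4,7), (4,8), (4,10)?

Step 1: List the neighbors of each left vertex:
  1: 5, 7, 8
  2: 9, 10
  3: 6, 8, 10
  4: 5, 6, 7, 8, 10

Step 2: Greedily match left vertices, then look for augmenting paths:
  Match 1 -- 5
  Match 2 -- 9
  Match 3 -- 6
  Match 4 -- 7
  No augmenting path remains.

Step 3: Verify this is maximum:
  Matching size 4 = min(|L|, |R|) = min(4, 6), which is an upper bound, so this matching is maximum.

Maximum matching: {(1,5), (2,9), (3,6), (4,7)}
Size: 4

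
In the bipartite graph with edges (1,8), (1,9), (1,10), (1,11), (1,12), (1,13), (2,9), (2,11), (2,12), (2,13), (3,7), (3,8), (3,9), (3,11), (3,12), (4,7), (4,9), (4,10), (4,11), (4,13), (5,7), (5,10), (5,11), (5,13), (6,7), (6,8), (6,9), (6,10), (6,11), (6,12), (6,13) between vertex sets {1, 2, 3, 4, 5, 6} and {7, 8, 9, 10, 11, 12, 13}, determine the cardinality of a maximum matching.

Step 1: List the neighbors of each left vertex:
  1: 8, 9, 10, 11, 12, 13
  2: 9, 11, 12, 13
  3: 7, 8, 9, 11, 12
  4: 7, 9, 10, 11, 13
  5: 7, 10, 11, 13
  6: 7, 8, 9, 10, 11, 12, 13

Step 2: Greedily match left vertices, then look for augmenting paths:
  Match 1 -- 8
  Match 2 -- 9
  Match 3 -- 7
  Match 4 -- 10
  Match 5 -- 11
  Match 6 -- 12
  No augmenting path remains.

Step 3: Verify this is maximum:
  Matching size 6 = min(|L|, |R|) = min(6, 7), which is an upper bound, so this matching is maximum.

Maximum matching: {(1,8), (2,9), (3,7), (4,10), (5,11), (6,12)}
Size: 6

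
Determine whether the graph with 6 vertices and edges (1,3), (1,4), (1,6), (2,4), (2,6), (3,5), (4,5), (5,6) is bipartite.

Step 1: Attempt 2-coloring using BFS:
  Start at vertex 1, assign color 0
  Color vertex 3 with color 1 (neighbor of 1)
  Color vertex 4 with color 1 (neighbor of 1)
  Color vertex 6 with color 1 (neighbor of 1)
  Color vertex 5 with color 0 (neighbor of 3)
  Color vertex 2 with color 0 (neighbor of 4)

Step 2: 2-coloring succeeded. No conflicts found.
  Set A (color 0): {1, 2, 5}
  Set B (color 1): {3, 4, 6}

The graph is bipartite with partition {1, 2, 5}, {3, 4, 6}.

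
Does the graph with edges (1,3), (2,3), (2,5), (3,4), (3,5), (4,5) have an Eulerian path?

Step 1: Find the degree of each vertex:
  deg(1) = 1
  deg(2) = 2
  deg(3) = 4
  deg(4) = 2
  deg(5) = 3

Step 2: Count vertices with odd degree:
  Odd-degree vertices: 1, 5 (2 total)

Step 3: Apply Euler's theorem:
  - Eulerian circuit exists iff graph is connected and all vertices have even degree
  - Eulerian path exists iff graph is connected and has 0 or 2 odd-degree vertices

Graph is connected with exactly 2 odd-degree vertices (1, 5).
Eulerian path exists (starting and ending at the odd-degree vertices), but no Eulerian circuit.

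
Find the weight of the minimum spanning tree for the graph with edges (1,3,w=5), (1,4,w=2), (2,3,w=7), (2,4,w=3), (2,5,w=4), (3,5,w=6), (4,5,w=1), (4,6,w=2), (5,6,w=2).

Apply Kruskal's algorithm (sort edges by weight, add if no cycle):

Sorted edges by weight:
  (4,5) w=1
  (1,4) w=2
  (4,6) w=2
  (5,6) w=2
  (2,4) w=3
  (2,5) w=4
  (1,3) w=5
  (3,5) w=6
  (2,3) w=7

Add edge (4,5) w=1 -- no cycle. Running total: 1
Add edge (1,4) w=2 -- no cycle. Running total: 3
Add edge (4,6) w=2 -- no cycle. Running total: 5
Skip edge (5,6) w=2 -- would create cycle
Add edge (2,4) w=3 -- no cycle. Running total: 8
Skip edge (2,5) w=4 -- would create cycle
Add edge (1,3) w=5 -- no cycle. Running total: 13

MST edges: (4,5,w=1), (1,4,w=2), (4,6,w=2), (2,4,w=3), (1,3,w=5)
Total MST weight: 1 + 2 + 2 + 3 + 5 = 13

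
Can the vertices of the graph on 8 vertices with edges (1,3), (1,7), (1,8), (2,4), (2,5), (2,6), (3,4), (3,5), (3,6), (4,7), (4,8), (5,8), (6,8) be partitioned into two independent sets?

Step 1: Attempt 2-coloring using BFS:
  Start at vertex 1, assign color 0
  Color vertex 3 with color 1 (neighbor of 1)
  Color vertex 7 with color 1 (neighbor of 1)
  Color vertex 8 with color 1 (neighbor of 1)
  Color vertex 4 with color 0 (neighbor of 3)
  Color vertex 5 with color 0 (neighbor of 3)
  Color vertex 6 with color 0 (neighbor of 3)
  Color vertex 2 with color 1 (neighbor of 4)

Step 2: 2-coloring succeeded. No conflicts found.
  Set A (color 0): {1, 4, 5, 6}
  Set B (color 1): {2, 3, 7, 8}

The graph is bipartite with partition {1, 4, 5, 6}, {2, 3, 7, 8}.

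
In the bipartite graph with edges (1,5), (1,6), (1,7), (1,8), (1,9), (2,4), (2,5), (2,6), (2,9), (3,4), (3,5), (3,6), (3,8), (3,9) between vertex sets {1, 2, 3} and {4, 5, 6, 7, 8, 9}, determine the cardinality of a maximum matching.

Step 1: List the neighbors of each left vertex:
  1: 5, 6, 7, 8, 9
  2: 4, 5, 6, 9
  3: 4, 5, 6, 8, 9

Step 2: Greedily match left vertices, then look for augmenting paths:
  Match 1 -- 5
  Match 2 -- 4
  Match 3 -- 6
  No augmenting path remains.

Step 3: Verify this is maximum:
  Matching size 3 = min(|L|, |R|) = min(3, 6), which is an upper bound, so this matching is maximum.

Maximum matching: {(1,5), (2,4), (3,6)}
Size: 3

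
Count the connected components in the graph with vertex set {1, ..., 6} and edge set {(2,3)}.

Step 1: Build adjacency list from edges:
  1: (none)
  2: 3
  3: 2
  4: (none)
  5: (none)
  6: (none)

Step 2: Run BFS/DFS from vertex 1:
  Visited: {1}
  Reached 1 of 6 vertices

Step 3: Only 1 of 6 vertices reached. Graph is disconnected.
Connected components: {1}, {2, 3}, {4}, {5}, {6}
Number of connected components: 5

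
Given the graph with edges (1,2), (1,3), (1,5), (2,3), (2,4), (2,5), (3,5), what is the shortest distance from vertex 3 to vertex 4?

Step 1: Build adjacency list:
  1: 2, 3, 5
  2: 1, 3, 4, 5
  3: 1, 2, 5
  4: 2
  5: 1, 2, 3

Step 2: BFS from vertex 3 to find shortest path to 4:
  vertex 1 reached at distance 1
  vertex 2 reached at distance 1
  vertex 5 reached at distance 1
  vertex 4 reached at distance 2

Step 3: Shortest path: 3 -> 2 -> 4
Path length: 2 edges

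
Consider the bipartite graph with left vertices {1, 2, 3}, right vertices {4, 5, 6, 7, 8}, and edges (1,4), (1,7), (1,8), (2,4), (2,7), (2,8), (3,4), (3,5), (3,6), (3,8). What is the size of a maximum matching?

Step 1: List the neighbors of each left vertex:
  1: 4, 7, 8
  2: 4, 7, 8
  3: 4, 5, 6, 8

Step 2: Greedily match left vertices, then look for augmenting paths:
  Match 1 -- 4
  Match 2 -- 7
  Match 3 -- 5
  No augmenting path remains.

Step 3: Verify this is maximum:
  Matching size 3 = min(|L|, |R|) = min(3, 5), which is an upper bound, so this matching is maximum.

Maximum matching: {(1,4), (2,7), (3,5)}
Size: 3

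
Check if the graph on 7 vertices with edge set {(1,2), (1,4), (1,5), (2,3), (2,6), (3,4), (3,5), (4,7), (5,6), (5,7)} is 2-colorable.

Step 1: Attempt 2-coloring using BFS:
  Start at vertex 1, assign color 0
  Color vertex 2 with color 1 (neighbor of 1)
  Color vertex 4 with color 1 (neighbor of 1)
  Color vertex 5 with color 1 (neighbor of 1)
  Color vertex 3 with color 0 (neighbor of 2)
  Color vertex 6 with color 0 (neighbor of 2)
  Color vertex 7 with color 0 (neighbor of 4)

Step 2: 2-coloring succeeded. No conflicts found.
  Set A (color 0): {1, 3, 6, 7}
  Set B (color 1): {2, 4, 5}

The graph is bipartite with partition {1, 3, 6, 7}, {2, 4, 5}.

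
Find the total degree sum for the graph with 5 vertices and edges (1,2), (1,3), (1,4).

Step 1: Count edges incident to each vertex:
  deg(1) = 3 (neighbors: 2, 3, 4)
  deg(2) = 1 (neighbors: 1)
  deg(3) = 1 (neighbors: 1)
  deg(4) = 1 (neighbors: 1)
  deg(5) = 0 (neighbors: none)

Step 2: Sum all degrees:
  3 + 1 + 1 + 1 + 0 = 6

Verification: sum of degrees = 2 * |E| = 2 * 3 = 6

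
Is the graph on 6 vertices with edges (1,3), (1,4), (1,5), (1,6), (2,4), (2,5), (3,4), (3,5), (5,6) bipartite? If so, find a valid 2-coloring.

Step 1: Attempt 2-coloring using BFS:
  Start at vertex 1, assign color 0
  Color vertex 3 with color 1 (neighbor of 1)
  Color vertex 4 with color 1 (neighbor of 1)
  Color vertex 5 with color 1 (neighbor of 1)
  Color vertex 6 with color 1 (neighbor of 1)

Step 2: Conflict found! Vertices 3 and 4 are adjacent but have the same color.
This means the graph contains an odd cycle.

The graph is NOT bipartite.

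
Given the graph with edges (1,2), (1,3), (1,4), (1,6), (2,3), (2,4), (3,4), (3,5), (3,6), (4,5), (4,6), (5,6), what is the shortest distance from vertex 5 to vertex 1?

Step 1: Build adjacency list:
  1: 2, 3, 4, 6
  2: 1, 3, 4
  3: 1, 2, 4, 5, 6
  4: 1, 2, 3, 5, 6
  5: 3, 4, 6
  6: 1, 3, 4, 5

Step 2: BFS from vertex 5 to find shortest path to 1:
  vertex 3 reached at distance 1
  vertex 4 reached at distance 1
  vertex 6 reached at distance 1
  vertex 1 reached at distance 2

Step 3: Shortest path: 5 -> 6 -> 1
Path length: 2 edges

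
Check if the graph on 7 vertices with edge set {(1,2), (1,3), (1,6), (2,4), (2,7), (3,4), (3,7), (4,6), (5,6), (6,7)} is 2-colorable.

Step 1: Attempt 2-coloring using BFS:
  Start at vertex 1, assign color 0
  Color vertex 2 with color 1 (neighbor of 1)
  Color vertex 3 with color 1 (neighbor of 1)
  Color vertex 6 with color 1 (neighbor of 1)
  Color vertex 4 with color 0 (neighbor of 2)
  Color vertex 7 with color 0 (neighbor of 2)
  Color vertex 5 with color 0 (neighbor of 6)

Step 2: 2-coloring succeeded. No conflicts found.
  Set A (color 0): {1, 4, 5, 7}
  Set B (color 1): {2, 3, 6}

The graph is bipartite with partition {1, 4, 5, 7}, {2, 3, 6}.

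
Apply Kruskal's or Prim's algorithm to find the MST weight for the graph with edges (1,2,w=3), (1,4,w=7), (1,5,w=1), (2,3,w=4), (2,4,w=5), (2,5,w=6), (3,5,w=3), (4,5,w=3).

Apply Kruskal's algorithm (sort edges by weight, add if no cycle):

Sorted edges by weight:
  (1,5) w=1
  (1,2) w=3
  (3,5) w=3
  (4,5) w=3
  (2,3) w=4
  (2,4) w=5
  (2,5) w=6
  (1,4) w=7

Add edge (1,5) w=1 -- no cycle. Running total: 1
Add edge (1,2) w=3 -- no cycle. Running total: 4
Add edge (3,5) w=3 -- no cycle. Running total: 7
Add edge (4,5) w=3 -- no cycle. Running total: 10

MST edges: (1,5,w=1), (1,2,w=3), (3,5,w=3), (4,5,w=3)
Total MST weight: 1 + 3 + 3 + 3 = 10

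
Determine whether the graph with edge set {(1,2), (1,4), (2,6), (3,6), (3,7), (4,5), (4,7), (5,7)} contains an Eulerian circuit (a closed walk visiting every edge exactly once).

Step 1: Find the degree of each vertex:
  deg(1) = 2
  deg(2) = 2
  deg(3) = 2
  deg(4) = 3
  deg(5) = 2
  deg(6) = 2
  deg(7) = 3

Step 2: Count vertices with odd degree:
  Odd-degree vertices: 4, 7 (2 total)

Step 3: Apply Euler's theorem:
  - Eulerian circuit exists iff graph is connected and all vertices have even degree
  - Eulerian path exists iff graph is connected and has 0 or 2 odd-degree vertices

Graph is connected with exactly 2 odd-degree vertices (4, 7).
Eulerian path exists (starting and ending at the odd-degree vertices), but no Eulerian circuit.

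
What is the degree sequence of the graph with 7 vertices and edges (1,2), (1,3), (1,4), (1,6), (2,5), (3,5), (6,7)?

Step 1: Count edges incident to each vertex:
  deg(1) = 4 (neighbors: 2, 3, 4, 6)
  deg(2) = 2 (neighbors: 1, 5)
  deg(3) = 2 (neighbors: 1, 5)
  deg(4) = 1 (neighbors: 1)
  deg(5) = 2 (neighbors: 2, 3)
  deg(6) = 2 (neighbors: 1, 7)
  deg(7) = 1 (neighbors: 6)

Step 2: Sort degrees in non-increasing order:
  Degrees: [4, 2, 2, 1, 2, 2, 1] -> sorted: [4, 2, 2, 2, 2, 1, 1]

Degree sequence: [4, 2, 2, 2, 2, 1, 1]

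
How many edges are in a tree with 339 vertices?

A tree on n vertices always has exactly n - 1 edges.
For n = 339: edges = 339 - 1 = 338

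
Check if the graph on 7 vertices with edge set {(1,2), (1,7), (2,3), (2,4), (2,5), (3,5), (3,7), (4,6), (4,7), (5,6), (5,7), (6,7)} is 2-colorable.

Step 1: Attempt 2-coloring using BFS:
  Start at vertex 1, assign color 0
  Color vertex 2 with color 1 (neighbor of 1)
  Color vertex 7 with color 1 (neighbor of 1)
  Color vertex 3 with color 0 (neighbor of 2)
  Color vertex 4 with color 0 (neighbor of 2)
  Color vertex 5 with color 0 (neighbor of 2)
  Color vertex 6 with color 0 (neighbor of 7)

Step 2: Conflict found! Vertices 3 and 5 are adjacent but have the same color.
This means the graph contains an odd cycle.

The graph is NOT bipartite.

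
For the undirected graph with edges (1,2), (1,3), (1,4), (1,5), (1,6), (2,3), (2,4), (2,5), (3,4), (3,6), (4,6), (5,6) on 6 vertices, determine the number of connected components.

Step 1: Build adjacency list from edges:
  1: 2, 3, 4, 5, 6
  2: 1, 3, 4, 5
  3: 1, 2, 4, 6
  4: 1, 2, 3, 6
  5: 1, 2, 6
  6: 1, 3, 4, 5

Step 2: Run BFS/DFS from vertex 1:
  Visited: {1, 2, 3, 4, 5, 6}
  Reached 6 of 6 vertices

Step 3: All 6 vertices reached from vertex 1, so the graph is connected.
Number of connected components: 1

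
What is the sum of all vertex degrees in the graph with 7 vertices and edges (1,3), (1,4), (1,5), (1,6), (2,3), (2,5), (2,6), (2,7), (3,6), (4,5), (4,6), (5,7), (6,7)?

Step 1: Count edges incident to each vertex:
  deg(1) = 4 (neighbors: 3, 4, 5, 6)
  deg(2) = 4 (neighbors: 3, 5, 6, 7)
  deg(3) = 3 (neighbors: 1, 2, 6)
  deg(4) = 3 (neighbors: 1, 5, 6)
  deg(5) = 4 (neighbors: 1, 2, 4, 7)
  deg(6) = 5 (neighbors: 1, 2, 3, 4, 7)
  deg(7) = 3 (neighbors: 2, 5, 6)

Step 2: Sum all degrees:
  4 + 4 + 3 + 3 + 4 + 5 + 3 = 26

Verification: sum of degrees = 2 * |E| = 2 * 13 = 26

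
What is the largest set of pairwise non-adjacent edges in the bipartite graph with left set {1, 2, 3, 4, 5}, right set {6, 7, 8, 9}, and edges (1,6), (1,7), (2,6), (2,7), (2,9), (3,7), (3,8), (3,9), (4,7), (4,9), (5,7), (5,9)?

Step 1: List the neighbors of each left vertex:
  1: 6, 7
  2: 6, 7, 9
  3: 7, 8, 9
  4: 7, 9
  5: 7, 9

Step 2: Greedily match left vertices, then look for augmenting paths:
  Match 1 -- 6
  Match 2 -- 7
  Match 3 -- 8
  Match 4 -- 9
  No augmenting path remains.

Step 3: Verify this is maximum:
  Matching size 4 = min(|L|, |R|) = min(5, 4), which is an upper bound, so this matching is maximum.

Maximum matching: {(1,6), (2,7), (3,8), (4,9)}
Size: 4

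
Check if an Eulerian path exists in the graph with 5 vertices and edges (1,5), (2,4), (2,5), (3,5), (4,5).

Step 1: Find the degree of each vertex:
  deg(1) = 1
  deg(2) = 2
  deg(3) = 1
  deg(4) = 2
  deg(5) = 4

Step 2: Count vertices with odd degree:
  Odd-degree vertices: 1, 3 (2 total)

Step 3: Apply Euler's theorem:
  - Eulerian circuit exists iff graph is connected and all vertices have even degree
  - Eulerian path exists iff graph is connected and has 0 or 2 odd-degree vertices

Graph is connected with exactly 2 odd-degree vertices (1, 3).
Eulerian path exists (starting and ending at the odd-degree vertices), but no Eulerian circuit.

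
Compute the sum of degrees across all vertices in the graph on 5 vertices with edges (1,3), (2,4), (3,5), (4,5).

Step 1: Count edges incident to each vertex:
  deg(1) = 1 (neighbors: 3)
  deg(2) = 1 (neighbors: 4)
  deg(3) = 2 (neighbors: 1, 5)
  deg(4) = 2 (neighbors: 2, 5)
  deg(5) = 2 (neighbors: 3, 4)

Step 2: Sum all degrees:
  1 + 1 + 2 + 2 + 2 = 8

Verification: sum of degrees = 2 * |E| = 2 * 4 = 8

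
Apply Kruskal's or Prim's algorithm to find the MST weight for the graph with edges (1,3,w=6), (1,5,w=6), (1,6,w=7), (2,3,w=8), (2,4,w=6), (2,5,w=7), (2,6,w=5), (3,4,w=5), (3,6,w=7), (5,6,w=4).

Apply Kruskal's algorithm (sort edges by weight, add if no cycle):

Sorted edges by weight:
  (5,6) w=4
  (2,6) w=5
  (3,4) w=5
  (1,3) w=6
  (1,5) w=6
  (2,4) w=6
  (1,6) w=7
  (2,5) w=7
  (3,6) w=7
  (2,3) w=8

Add edge (5,6) w=4 -- no cycle. Running total: 4
Add edge (2,6) w=5 -- no cycle. Running total: 9
Add edge (3,4) w=5 -- no cycle. Running total: 14
Add edge (1,3) w=6 -- no cycle. Running total: 20
Add edge (1,5) w=6 -- no cycle. Running total: 26

MST edges: (5,6,w=4), (2,6,w=5), (3,4,w=5), (1,3,w=6), (1,5,w=6)
Total MST weight: 4 + 5 + 5 + 6 + 6 = 26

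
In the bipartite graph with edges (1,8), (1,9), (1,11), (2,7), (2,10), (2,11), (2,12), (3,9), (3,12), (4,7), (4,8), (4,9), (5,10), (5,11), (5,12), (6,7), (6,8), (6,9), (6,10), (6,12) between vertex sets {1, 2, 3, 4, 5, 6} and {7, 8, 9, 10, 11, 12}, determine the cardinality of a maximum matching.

Step 1: List the neighbors of each left vertex:
  1: 8, 9, 11
  2: 7, 10, 11, 12
  3: 9, 12
  4: 7, 8, 9
  5: 10, 11, 12
  6: 7, 8, 9, 10, 12

Step 2: Greedily match left vertices, then look for augmenting paths:
  Match 1 -- 8
  Match 2 -- 11
  Match 3 -- 9
  Match 4 -- 7
  Match 5 -- 10
  Match 6 -- 12
  No augmenting path remains.

Step 3: Verify this is maximum:
  Matching size 6 = min(|L|, |R|) = min(6, 6), which is an upper bound, so this matching is maximum.

Maximum matching: {(1,8), (2,11), (3,9), (4,7), (5,10), (6,12)}
Size: 6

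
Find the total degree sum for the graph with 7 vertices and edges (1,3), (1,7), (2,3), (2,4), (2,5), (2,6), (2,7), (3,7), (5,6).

Step 1: Count edges incident to each vertex:
  deg(1) = 2 (neighbors: 3, 7)
  deg(2) = 5 (neighbors: 3, 4, 5, 6, 7)
  deg(3) = 3 (neighbors: 1, 2, 7)
  deg(4) = 1 (neighbors: 2)
  deg(5) = 2 (neighbors: 2, 6)
  deg(6) = 2 (neighbors: 2, 5)
  deg(7) = 3 (neighbors: 1, 2, 3)

Step 2: Sum all degrees:
  2 + 5 + 3 + 1 + 2 + 2 + 3 = 18

Verification: sum of degrees = 2 * |E| = 2 * 9 = 18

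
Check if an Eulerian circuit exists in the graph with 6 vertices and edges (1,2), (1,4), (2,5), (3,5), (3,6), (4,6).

Step 1: Find the degree of each vertex:
  deg(1) = 2
  deg(2) = 2
  deg(3) = 2
  deg(4) = 2
  deg(5) = 2
  deg(6) = 2

Step 2: Count vertices with odd degree:
  All vertices have even degree (0 odd-degree vertices)

Step 3: Apply Euler's theorem:
  - Eulerian circuit exists iff graph is connected and all vertices have even degree
  - Eulerian path exists iff graph is connected and has 0 or 2 odd-degree vertices

Graph is connected with 0 odd-degree vertices.
Both Eulerian circuit and Eulerian path exist.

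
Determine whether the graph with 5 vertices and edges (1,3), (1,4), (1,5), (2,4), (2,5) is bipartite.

Step 1: Attempt 2-coloring using BFS:
  Start at vertex 1, assign color 0
  Color vertex 3 with color 1 (neighbor of 1)
  Color vertex 4 with color 1 (neighbor of 1)
  Color vertex 5 with color 1 (neighbor of 1)
  Color vertex 2 with color 0 (neighbor of 4)

Step 2: 2-coloring succeeded. No conflicts found.
  Set A (color 0): {1, 2}
  Set B (color 1): {3, 4, 5}

The graph is bipartite with partition {1, 2}, {3, 4, 5}.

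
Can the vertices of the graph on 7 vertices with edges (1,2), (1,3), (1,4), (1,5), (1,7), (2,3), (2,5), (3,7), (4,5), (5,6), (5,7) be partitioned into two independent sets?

Step 1: Attempt 2-coloring using BFS:
  Start at vertex 1, assign color 0
  Color vertex 2 with color 1 (neighbor of 1)
  Color vertex 3 with color 1 (neighbor of 1)
  Color vertex 4 with color 1 (neighbor of 1)
  Color vertex 5 with color 1 (neighbor of 1)
  Color vertex 7 with color 1 (neighbor of 1)

Step 2: Conflict found! Vertices 2 and 3 are adjacent but have the same color.
This means the graph contains an odd cycle.

The graph is NOT bipartite.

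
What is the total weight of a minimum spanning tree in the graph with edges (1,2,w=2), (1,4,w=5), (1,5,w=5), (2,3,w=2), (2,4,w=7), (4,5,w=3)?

Apply Kruskal's algorithm (sort edges by weight, add if no cycle):

Sorted edges by weight:
  (1,2) w=2
  (2,3) w=2
  (4,5) w=3
  (1,5) w=5
  (1,4) w=5
  (2,4) w=7

Add edge (1,2) w=2 -- no cycle. Running total: 2
Add edge (2,3) w=2 -- no cycle. Running total: 4
Add edge (4,5) w=3 -- no cycle. Running total: 7
Add edge (1,5) w=5 -- no cycle. Running total: 12

MST edges: (1,2,w=2), (2,3,w=2), (4,5,w=3), (1,5,w=5)
Total MST weight: 2 + 2 + 3 + 5 = 12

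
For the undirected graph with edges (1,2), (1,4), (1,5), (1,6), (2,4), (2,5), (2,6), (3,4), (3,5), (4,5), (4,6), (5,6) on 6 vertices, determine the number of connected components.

Step 1: Build adjacency list from edges:
  1: 2, 4, 5, 6
  2: 1, 4, 5, 6
  3: 4, 5
  4: 1, 2, 3, 5, 6
  5: 1, 2, 3, 4, 6
  6: 1, 2, 4, 5

Step 2: Run BFS/DFS from vertex 1:
  Visited: {1, 2, 4, 5, 6, 3}
  Reached 6 of 6 vertices

Step 3: All 6 vertices reached from vertex 1, so the graph is connected.
Number of connected components: 1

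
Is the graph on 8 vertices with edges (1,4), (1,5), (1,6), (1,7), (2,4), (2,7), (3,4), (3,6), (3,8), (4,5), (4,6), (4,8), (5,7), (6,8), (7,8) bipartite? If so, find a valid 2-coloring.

Step 1: Attempt 2-coloring using BFS:
  Start at vertex 1, assign color 0
  Color vertex 4 with color 1 (neighbor of 1)
  Color vertex 5 with color 1 (neighbor of 1)
  Color vertex 6 with color 1 (neighbor of 1)
  Color vertex 7 with color 1 (neighbor of 1)
  Color vertex 2 with color 0 (neighbor of 4)
  Color vertex 3 with color 0 (neighbor of 4)

Step 2: Conflict found! Vertices 4 and 5 are adjacent but have the same color.
This means the graph contains an odd cycle.

The graph is NOT bipartite.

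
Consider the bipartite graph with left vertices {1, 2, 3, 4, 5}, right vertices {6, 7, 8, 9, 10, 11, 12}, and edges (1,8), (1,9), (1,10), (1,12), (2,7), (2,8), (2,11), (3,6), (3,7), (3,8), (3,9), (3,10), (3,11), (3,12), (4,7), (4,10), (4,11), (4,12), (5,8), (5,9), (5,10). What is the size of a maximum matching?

Step 1: List the neighbors of each left vertex:
  1: 8, 9, 10, 12
  2: 7, 8, 11
  3: 6, 7, 8, 9, 10, 11, 12
  4: 7, 10, 11, 12
  5: 8, 9, 10

Step 2: Greedily match left vertices, then look for augmenting paths:
  Match 1 -- 8
  Match 2 -- 7
  Match 3 -- 6
  Match 4 -- 10
  Match 5 -- 9
  No augmenting path remains.

Step 3: Verify this is maximum:
  Matching size 5 = min(|L|, |R|) = min(5, 7), which is an upper bound, so this matching is maximum.

Maximum matching: {(1,8), (2,7), (3,6), (4,10), (5,9)}
Size: 5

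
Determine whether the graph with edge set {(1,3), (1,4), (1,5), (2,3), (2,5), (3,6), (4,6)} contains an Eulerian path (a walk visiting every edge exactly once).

Step 1: Find the degree of each vertex:
  deg(1) = 3
  deg(2) = 2
  deg(3) = 3
  deg(4) = 2
  deg(5) = 2
  deg(6) = 2

Step 2: Count vertices with odd degree:
  Odd-degree vertices: 1, 3 (2 total)

Step 3: Apply Euler's theorem:
  - Eulerian circuit exists iff graph is connected and all vertices have even degree
  - Eulerian path exists iff graph is connected and has 0 or 2 odd-degree vertices

Graph is connected with exactly 2 odd-degree vertices (1, 3).
Eulerian path exists (starting and ending at the odd-degree vertices), but no Eulerian circuit.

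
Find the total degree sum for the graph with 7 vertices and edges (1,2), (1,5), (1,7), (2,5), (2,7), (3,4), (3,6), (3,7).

Step 1: Count edges incident to each vertex:
  deg(1) = 3 (neighbors: 2, 5, 7)
  deg(2) = 3 (neighbors: 1, 5, 7)
  deg(3) = 3 (neighbors: 4, 6, 7)
  deg(4) = 1 (neighbors: 3)
  deg(5) = 2 (neighbors: 1, 2)
  deg(6) = 1 (neighbors: 3)
  deg(7) = 3 (neighbors: 1, 2, 3)

Step 2: Sum all degrees:
  3 + 3 + 3 + 1 + 2 + 1 + 3 = 16

Verification: sum of degrees = 2 * |E| = 2 * 8 = 16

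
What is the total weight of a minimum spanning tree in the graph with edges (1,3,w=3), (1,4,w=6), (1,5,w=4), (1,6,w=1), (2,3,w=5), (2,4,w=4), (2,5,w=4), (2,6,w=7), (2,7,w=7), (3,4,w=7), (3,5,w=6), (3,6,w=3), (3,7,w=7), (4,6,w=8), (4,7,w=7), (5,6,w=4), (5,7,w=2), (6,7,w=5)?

Apply Kruskal's algorithm (sort edges by weight, add if no cycle):

Sorted edges by weight:
  (1,6) w=1
  (5,7) w=2
  (1,3) w=3
  (3,6) w=3
  (1,5) w=4
  (2,4) w=4
  (2,5) w=4
  (5,6) w=4
  (2,3) w=5
  (6,7) w=5
  (1,4) w=6
  (3,5) w=6
  (2,7) w=7
  (2,6) w=7
  (3,7) w=7
  (3,4) w=7
  (4,7) w=7
  (4,6) w=8

Add edge (1,6) w=1 -- no cycle. Running total: 1
Add edge (5,7) w=2 -- no cycle. Running total: 3
Add edge (1,3) w=3 -- no cycle. Running total: 6
Skip edge (3,6) w=3 -- would create cycle
Add edge (1,5) w=4 -- no cycle. Running total: 10
Add edge (2,4) w=4 -- no cycle. Running total: 14
Add edge (2,5) w=4 -- no cycle. Running total: 18

MST edges: (1,6,w=1), (5,7,w=2), (1,3,w=3), (1,5,w=4), (2,4,w=4), (2,5,w=4)
Total MST weight: 1 + 2 + 3 + 4 + 4 + 4 = 18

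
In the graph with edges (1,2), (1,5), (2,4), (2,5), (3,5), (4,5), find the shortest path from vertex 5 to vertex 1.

Step 1: Build adjacency list:
  1: 2, 5
  2: 1, 4, 5
  3: 5
  4: 2, 5
  5: 1, 2, 3, 4

Step 2: BFS from vertex 5 to find shortest path to 1:
  vertex 1 reached at distance 1

Step 3: Shortest path: 5 -> 1
Path length: 1 edge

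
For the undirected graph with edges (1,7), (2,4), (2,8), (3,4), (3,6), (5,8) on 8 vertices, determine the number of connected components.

Step 1: Build adjacency list from edges:
  1: 7
  2: 4, 8
  3: 4, 6
  4: 2, 3
  5: 8
  6: 3
  7: 1
  8: 2, 5

Step 2: Run BFS/DFS from vertex 1:
  Visited: {1, 7}
  Reached 2 of 8 vertices

Step 3: Only 2 of 8 vertices reached. Graph is disconnected.
Connected components: {1, 7}, {2, 3, 4, 5, 6, 8}
Number of connected components: 2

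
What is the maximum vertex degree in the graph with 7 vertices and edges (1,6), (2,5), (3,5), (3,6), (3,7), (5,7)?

Step 1: Count edges incident to each vertex:
  deg(1) = 1 (neighbors: 6)
  deg(2) = 1 (neighbors: 5)
  deg(3) = 3 (neighbors: 5, 6, 7)
  deg(4) = 0 (neighbors: none)
  deg(5) = 3 (neighbors: 2, 3, 7)
  deg(6) = 2 (neighbors: 1, 3)
  deg(7) = 2 (neighbors: 3, 5)

Step 2: Find maximum:
  max(1, 1, 3, 0, 3, 2, 2) = 3 (vertex 3)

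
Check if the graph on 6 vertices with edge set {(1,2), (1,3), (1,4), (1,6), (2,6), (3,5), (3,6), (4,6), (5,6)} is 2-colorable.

Step 1: Attempt 2-coloring using BFS:
  Start at vertex 1, assign color 0
  Color vertex 2 with color 1 (neighbor of 1)
  Color vertex 3 with color 1 (neighbor of 1)
  Color vertex 4 with color 1 (neighbor of 1)
  Color vertex 6 with color 1 (neighbor of 1)

Step 2: Conflict found! Vertices 2 and 6 are adjacent but have the same color.
This means the graph contains an odd cycle.

The graph is NOT bipartite.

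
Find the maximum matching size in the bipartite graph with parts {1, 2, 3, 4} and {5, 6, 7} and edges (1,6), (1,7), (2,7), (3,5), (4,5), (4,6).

Step 1: List the neighbors of each left vertex:
  1: 6, 7
  2: 7
  3: 5
  4: 5, 6

Step 2: Greedily match left vertices, then look for augmenting paths:
  Match 1 -- 6
  Match 2 -- 7
  Match 3 -- 5
  No augmenting path remains.

Step 3: Verify this is maximum:
  Matching size 3 = min(|L|, |R|) = min(4, 3), which is an upper bound, so this matching is maximum.

Maximum matching: {(1,6), (2,7), (3,5)}
Size: 3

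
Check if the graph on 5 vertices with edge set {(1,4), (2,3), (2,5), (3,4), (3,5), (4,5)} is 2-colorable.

Step 1: Attempt 2-coloring using BFS:
  Start at vertex 1, assign color 0
  Color vertex 4 with color 1 (neighbor of 1)
  Color vertex 3 with color 0 (neighbor of 4)
  Color vertex 5 with color 0 (neighbor of 4)
  Color vertex 2 with color 1 (neighbor of 3)

Step 2: Conflict found! Vertices 3 and 5 are adjacent but have the same color.
This means the graph contains an odd cycle.

The graph is NOT bipartite.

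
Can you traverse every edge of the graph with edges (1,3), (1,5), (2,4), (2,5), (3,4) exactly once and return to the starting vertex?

Step 1: Find the degree of each vertex:
  deg(1) = 2
  deg(2) = 2
  deg(3) = 2
  deg(4) = 2
  deg(5) = 2

Step 2: Count vertices with odd degree:
  All vertices have even degree (0 odd-degree vertices)

Step 3: Apply Euler's theorem:
  - Eulerian circuit exists iff graph is connected and all vertices have even degree
  - Eulerian path exists iff graph is connected and has 0 or 2 odd-degree vertices

Graph is connected with 0 odd-degree vertices.
Both Eulerian circuit and Eulerian path exist.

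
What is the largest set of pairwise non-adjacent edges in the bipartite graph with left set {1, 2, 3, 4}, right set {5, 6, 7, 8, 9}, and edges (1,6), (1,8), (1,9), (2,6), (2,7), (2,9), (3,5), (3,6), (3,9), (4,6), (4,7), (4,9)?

Step 1: List the neighbors of each left vertex:
  1: 6, 8, 9
  2: 6, 7, 9
  3: 5, 6, 9
  4: 6, 7, 9

Step 2: Greedily match left vertices, then look for augmenting paths:
  Match 1 -- 6
  Match 2 -- 7
  Match 3 -- 5
  Match 4 -- 9
  No augmenting path remains.

Step 3: Verify this is maximum:
  Matching size 4 = min(|L|, |R|) = min(4, 5), which is an upper bound, so this matching is maximum.

Maximum matching: {(1,6), (2,7), (3,5), (4,9)}
Size: 4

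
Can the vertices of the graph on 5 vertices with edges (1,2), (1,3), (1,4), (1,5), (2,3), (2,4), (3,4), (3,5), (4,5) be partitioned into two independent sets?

Step 1: Attempt 2-coloring using BFS:
  Start at vertex 1, assign color 0
  Color vertex 2 with color 1 (neighbor of 1)
  Color vertex 3 with color 1 (neighbor of 1)
  Color vertex 4 with color 1 (neighbor of 1)
  Color vertex 5 with color 1 (neighbor of 1)

Step 2: Conflict found! Vertices 2 and 3 are adjacent but have the same color.
This means the graph contains an odd cycle.

The graph is NOT bipartite.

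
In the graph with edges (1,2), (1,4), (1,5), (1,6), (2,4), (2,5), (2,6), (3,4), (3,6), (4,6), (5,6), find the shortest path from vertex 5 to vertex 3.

Step 1: Build adjacency list:
  1: 2, 4, 5, 6
  2: 1, 4, 5, 6
  3: 4, 6
  4: 1, 2, 3, 6
  5: 1, 2, 6
  6: 1, 2, 3, 4, 5

Step 2: BFS from vertex 5 to find shortest path to 3:
  vertex 1 reached at distance 1
  vertex 2 reached at distance 1
  vertex 6 reached at distance 1
  vertex 4 reached at distance 2
  vertex 3 reached at distance 2

Step 3: Shortest path: 5 -> 6 -> 3
Path length: 2 edges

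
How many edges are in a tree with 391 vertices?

A tree on n vertices always has exactly n - 1 edges.
For n = 391: edges = 391 - 1 = 390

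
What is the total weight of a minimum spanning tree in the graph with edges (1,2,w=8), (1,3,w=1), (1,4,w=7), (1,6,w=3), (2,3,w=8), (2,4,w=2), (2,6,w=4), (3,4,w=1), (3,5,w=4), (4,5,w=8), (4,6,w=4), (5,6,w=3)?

Apply Kruskal's algorithm (sort edges by weight, add if no cycle):

Sorted edges by weight:
  (1,3) w=1
  (3,4) w=1
  (2,4) w=2
  (1,6) w=3
  (5,6) w=3
  (2,6) w=4
  (3,5) w=4
  (4,6) w=4
  (1,4) w=7
  (1,2) w=8
  (2,3) w=8
  (4,5) w=8

Add edge (1,3) w=1 -- no cycle. Running total: 1
Add edge (3,4) w=1 -- no cycle. Running total: 2
Add edge (2,4) w=2 -- no cycle. Running total: 4
Add edge (1,6) w=3 -- no cycle. Running total: 7
Add edge (5,6) w=3 -- no cycle. Running total: 10

MST edges: (1,3,w=1), (3,4,w=1), (2,4,w=2), (1,6,w=3), (5,6,w=3)
Total MST weight: 1 + 1 + 2 + 3 + 3 = 10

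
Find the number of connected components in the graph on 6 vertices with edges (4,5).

Step 1: Build adjacency list from edges:
  1: (none)
  2: (none)
  3: (none)
  4: 5
  5: 4
  6: (none)

Step 2: Run BFS/DFS from vertex 1:
  Visited: {1}
  Reached 1 of 6 vertices

Step 3: Only 1 of 6 vertices reached. Graph is disconnected.
Connected components: {1}, {2}, {3}, {4, 5}, {6}
Number of connected components: 5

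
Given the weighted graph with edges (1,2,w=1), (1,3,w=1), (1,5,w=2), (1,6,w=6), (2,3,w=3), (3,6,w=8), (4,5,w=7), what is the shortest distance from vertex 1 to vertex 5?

Step 1: Build adjacency list with weights:
  1: 2(w=1), 3(w=1), 5(w=2), 6(w=6)
  2: 1(w=1), 3(w=3)
  3: 1(w=1), 2(w=3), 6(w=8)
  4: 5(w=7)
  5: 1(w=2), 4(w=7)
  6: 1(w=6), 3(w=8)

Step 2: Apply Dijkstra's algorithm from vertex 1:
  Visit vertex 1 (distance=0)
    Update dist[2] = 1
    Update dist[3] = 1
    Update dist[5] = 2
    Update dist[6] = 6
  Visit vertex 2 (distance=1)
  Visit vertex 3 (distance=1)
  Visit vertex 5 (distance=2)
    Update dist[4] = 9

Step 3: Shortest path: 1 -> 5
Total weight: 2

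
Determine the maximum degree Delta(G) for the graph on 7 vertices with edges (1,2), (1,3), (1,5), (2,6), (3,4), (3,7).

Step 1: Count edges incident to each vertex:
  deg(1) = 3 (neighbors: 2, 3, 5)
  deg(2) = 2 (neighbors: 1, 6)
  deg(3) = 3 (neighbors: 1, 4, 7)
  deg(4) = 1 (neighbors: 3)
  deg(5) = 1 (neighbors: 1)
  deg(6) = 1 (neighbors: 2)
  deg(7) = 1 (neighbors: 3)

Step 2: Find maximum:
  max(3, 2, 3, 1, 1, 1, 1) = 3 (vertex 1)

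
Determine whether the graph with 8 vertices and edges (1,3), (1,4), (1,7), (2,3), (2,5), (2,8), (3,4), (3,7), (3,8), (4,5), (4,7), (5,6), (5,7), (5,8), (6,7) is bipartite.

Step 1: Attempt 2-coloring using BFS:
  Start at vertex 1, assign color 0
  Color vertex 3 with color 1 (neighbor of 1)
  Color vertex 4 with color 1 (neighbor of 1)
  Color vertex 7 with color 1 (neighbor of 1)
  Color vertex 2 with color 0 (neighbor of 3)

Step 2: Conflict found! Vertices 3 and 4 are adjacent but have the same color.
This means the graph contains an odd cycle.

The graph is NOT bipartite.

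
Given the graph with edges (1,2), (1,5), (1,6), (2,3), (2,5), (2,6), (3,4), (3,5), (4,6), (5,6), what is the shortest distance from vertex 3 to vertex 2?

Step 1: Build adjacency list:
  1: 2, 5, 6
  2: 1, 3, 5, 6
  3: 2, 4, 5
  4: 3, 6
  5: 1, 2, 3, 6
  6: 1, 2, 4, 5

Step 2: BFS from vertex 3 to find shortest path to 2:
  vertex 2 reached at distance 1

Step 3: Shortest path: 3 -> 2
Path length: 1 edge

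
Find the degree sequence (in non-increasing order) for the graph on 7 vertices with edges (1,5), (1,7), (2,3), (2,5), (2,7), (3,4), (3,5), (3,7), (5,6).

Step 1: Count edges incident to each vertex:
  deg(1) = 2 (neighbors: 5, 7)
  deg(2) = 3 (neighbors: 3, 5, 7)
  deg(3) = 4 (neighbors: 2, 4, 5, 7)
  deg(4) = 1 (neighbors: 3)
  deg(5) = 4 (neighbors: 1, 2, 3, 6)
  deg(6) = 1 (neighbors: 5)
  deg(7) = 3 (neighbors: 1, 2, 3)

Step 2: Sort degrees in non-increasing order:
  Degrees: [2, 3, 4, 1, 4, 1, 3] -> sorted: [4, 4, 3, 3, 2, 1, 1]

Degree sequence: [4, 4, 3, 3, 2, 1, 1]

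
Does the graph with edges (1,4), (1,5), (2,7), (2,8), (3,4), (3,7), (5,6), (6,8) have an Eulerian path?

Step 1: Find the degree of each vertex:
  deg(1) = 2
  deg(2) = 2
  deg(3) = 2
  deg(4) = 2
  deg(5) = 2
  deg(6) = 2
  deg(7) = 2
  deg(8) = 2

Step 2: Count vertices with odd degree:
  All vertices have even degree (0 odd-degree vertices)

Step 3: Apply Euler's theorem:
  - Eulerian circuit exists iff graph is connected and all vertices have even degree
  - Eulerian path exists iff graph is connected and has 0 or 2 odd-degree vertices

Graph is connected with 0 odd-degree vertices.
Both Eulerian circuit and Eulerian path exist.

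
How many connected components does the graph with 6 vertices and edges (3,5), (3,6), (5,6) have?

Step 1: Build adjacency list from edges:
  1: (none)
  2: (none)
  3: 5, 6
  4: (none)
  5: 3, 6
  6: 3, 5

Step 2: Run BFS/DFS from vertex 1:
  Visited: {1}
  Reached 1 of 6 vertices

Step 3: Only 1 of 6 vertices reached. Graph is disconnected.
Connected components: {1}, {2}, {3, 5, 6}, {4}
Number of connected components: 4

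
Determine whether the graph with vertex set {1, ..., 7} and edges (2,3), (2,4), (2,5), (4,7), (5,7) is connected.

Step 1: Build adjacency list from edges:
  1: (none)
  2: 3, 4, 5
  3: 2
  4: 2, 7
  5: 2, 7
  6: (none)
  7: 4, 5

Step 2: Run BFS/DFS from vertex 1:
  Visited: {1}
  Reached 1 of 7 vertices

Step 3: Only 1 of 7 vertices reached. Graph is disconnected.
Connected components: {1}, {2, 3, 4, 5, 7}, {6}
Answer: No, the graph is not connected (3 components).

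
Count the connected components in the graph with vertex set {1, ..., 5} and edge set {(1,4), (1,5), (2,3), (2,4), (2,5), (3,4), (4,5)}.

Step 1: Build adjacency list from edges:
  1: 4, 5
  2: 3, 4, 5
  3: 2, 4
  4: 1, 2, 3, 5
  5: 1, 2, 4

Step 2: Run BFS/DFS from vertex 1:
  Visited: {1, 4, 5, 2, 3}
  Reached 5 of 5 vertices

Step 3: All 5 vertices reached from vertex 1, so the graph is connected.
Number of connected components: 1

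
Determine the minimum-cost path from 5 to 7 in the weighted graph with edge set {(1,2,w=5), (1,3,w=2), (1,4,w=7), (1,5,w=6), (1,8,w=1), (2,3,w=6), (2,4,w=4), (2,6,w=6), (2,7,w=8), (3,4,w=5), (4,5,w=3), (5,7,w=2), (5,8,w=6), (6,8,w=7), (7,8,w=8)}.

Step 1: Build adjacency list with weights:
  1: 2(w=5), 3(w=2), 4(w=7), 5(w=6), 8(w=1)
  2: 1(w=5), 3(w=6), 4(w=4), 6(w=6), 7(w=8)
  3: 1(w=2), 2(w=6), 4(w=5)
  4: 1(w=7), 2(w=4), 3(w=5), 5(w=3)
  5: 1(w=6), 4(w=3), 7(w=2), 8(w=6)
  6: 2(w=6), 8(w=7)
  7: 2(w=8), 5(w=2), 8(w=8)
  8: 1(w=1), 5(w=6), 6(w=7), 7(w=8)

Step 2: Apply Dijkstra's algorithm from vertex 5:
  Visit vertex 5 (distance=0)
    Update dist[1] = 6
    Update dist[4] = 3
    Update dist[7] = 2
    Update dist[8] = 6
  Visit vertex 7 (distance=2)
    Update dist[2] = 10

Step 3: Shortest path: 5 -> 7
Total weight: 2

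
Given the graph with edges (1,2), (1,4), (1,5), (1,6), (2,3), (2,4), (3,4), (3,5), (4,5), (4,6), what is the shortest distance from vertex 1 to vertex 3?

Step 1: Build adjacency list:
  1: 2, 4, 5, 6
  2: 1, 3, 4
  3: 2, 4, 5
  4: 1, 2, 3, 5, 6
  5: 1, 3, 4
  6: 1, 4

Step 2: BFS from vertex 1 to find shortest path to 3:
  vertex 2 reached at distance 1
  vertex 4 reached at distance 1
  vertex 5 reached at distance 1
  vertex 6 reached at distance 1
  vertex 3 reached at distance 2

Step 3: Shortest path: 1 -> 5 -> 3
Path length: 2 edges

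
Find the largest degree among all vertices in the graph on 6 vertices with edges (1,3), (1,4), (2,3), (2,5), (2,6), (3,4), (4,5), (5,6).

Step 1: Count edges incident to each vertex:
  deg(1) = 2 (neighbors: 3, 4)
  deg(2) = 3 (neighbors: 3, 5, 6)
  deg(3) = 3 (neighbors: 1, 2, 4)
  deg(4) = 3 (neighbors: 1, 3, 5)
  deg(5) = 3 (neighbors: 2, 4, 6)
  deg(6) = 2 (neighbors: 2, 5)

Step 2: Find maximum:
  max(2, 3, 3, 3, 3, 2) = 3 (vertex 2)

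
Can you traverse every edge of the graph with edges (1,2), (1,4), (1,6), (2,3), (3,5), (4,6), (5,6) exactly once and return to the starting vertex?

Step 1: Find the degree of each vertex:
  deg(1) = 3
  deg(2) = 2
  deg(3) = 2
  deg(4) = 2
  deg(5) = 2
  deg(6) = 3

Step 2: Count vertices with odd degree:
  Odd-degree vertices: 1, 6 (2 total)

Step 3: Apply Euler's theorem:
  - Eulerian circuit exists iff graph is connected and all vertices have even degree
  - Eulerian path exists iff graph is connected and has 0 or 2 odd-degree vertices

Graph is connected with exactly 2 odd-degree vertices (1, 6).
Eulerian path exists (starting and ending at the odd-degree vertices), but no Eulerian circuit.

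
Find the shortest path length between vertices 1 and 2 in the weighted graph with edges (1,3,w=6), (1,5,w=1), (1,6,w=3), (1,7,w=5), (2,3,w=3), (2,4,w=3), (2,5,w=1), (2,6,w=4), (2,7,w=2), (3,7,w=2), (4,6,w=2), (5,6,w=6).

Step 1: Build adjacency list with weights:
  1: 3(w=6), 5(w=1), 6(w=3), 7(w=5)
  2: 3(w=3), 4(w=3), 5(w=1), 6(w=4), 7(w=2)
  3: 1(w=6), 2(w=3), 7(w=2)
  4: 2(w=3), 6(w=2)
  5: 1(w=1), 2(w=1), 6(w=6)
  6: 1(w=3), 2(w=4), 4(w=2), 5(w=6)
  7: 1(w=5), 2(w=2), 3(w=2)

Step 2: Apply Dijkstra's algorithm from vertex 1:
  Visit vertex 1 (distance=0)
    Update dist[3] = 6
    Update dist[5] = 1
    Update dist[6] = 3
    Update dist[7] = 5
  Visit vertex 5 (distance=1)
    Update dist[2] = 2
  Visit vertex 2 (distance=2)
    Update dist[3] = 5
    Update dist[4] = 5
    Update dist[7] = 4

Step 3: Shortest path: 1 -> 5 -> 2
Total weight: 1 + 1 = 2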